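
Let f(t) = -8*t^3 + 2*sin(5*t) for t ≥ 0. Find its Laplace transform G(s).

G(s) = 10/(s^2 + 25) - 48/s^4

By linearity of the Laplace transform, transform each term separately.
(-8)·[L{t^3} = 3!/s^4 = 6/s^4]; (2)·[L{sin(5t)} = 5/(s^2 + 25)].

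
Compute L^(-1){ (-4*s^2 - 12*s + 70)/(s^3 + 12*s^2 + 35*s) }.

2 - 3*exp(-5*t) - 3*exp(-7*t)

Factor the denominator: s^3 + 12*s^2 + 35*s = s*(s + 5)*(s + 7).
Partial fraction decomposition gives [2/s] + [-3/(s + 5)] + [-3/(s + 7)].
Invert each term: 2/(s - 0) ↔ 2e^(0t); -3/(s + 5) ↔ -3e^(-5t); -3/(s + 7) ↔ -3e^(-7t).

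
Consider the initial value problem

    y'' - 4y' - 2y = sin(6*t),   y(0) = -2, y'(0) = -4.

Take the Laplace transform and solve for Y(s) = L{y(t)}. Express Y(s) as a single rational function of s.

Y(s) = (-2*s^3 + 4*s^2 - 72*s + 150)/(s^4 - 4*s^3 + 34*s^2 - 144*s - 72)

Transform both sides with L{·}.
Using L{y''} = s^2 Y - s·y(0) - y'(0) and L{y'} = sY - y(0), with y(0) = -2, y'(0) = -4, the left side becomes (s^2 - 4*s - 2)Y - (-2*s + 4).
The right side is L{sin(6*t)} = 6/(s^2 + 36).
So (s^2 - 4*s - 2)Y = 6/(s^2 + 36) + (-2*s + 4).
Solve for Y(s) and write it as one ratio of polynomials.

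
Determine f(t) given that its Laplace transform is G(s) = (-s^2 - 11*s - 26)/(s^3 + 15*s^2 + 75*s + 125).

f(t) = 2*t^2*exp(-5*t) - t*exp(-5*t) - exp(-5*t)

Factor the denominator: s^3 + 15*s^2 + 75*s + 125 = (s + 5)^3.
Partial fraction decomposition gives [-1/(s + 5)] + [-1/(s + 5)^2] + [4/(s + 5)^3].
Invert each term: -1/(s + 5) ↔ -e^(-5t); -1/(s + 5)^2 ↔ -t·e^(-5t); 4/(s + 5)^3 ↔ (2)t^2·e^(-5t).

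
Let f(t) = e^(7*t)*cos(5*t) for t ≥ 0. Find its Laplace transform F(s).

L{cos(5t)} = s/(s^2 + 25).
By the first shifting theorem, multiplying by e^(7t) replaces s with s - 7.

F(s) = (s - 7)/((s - 7)^2 + 25)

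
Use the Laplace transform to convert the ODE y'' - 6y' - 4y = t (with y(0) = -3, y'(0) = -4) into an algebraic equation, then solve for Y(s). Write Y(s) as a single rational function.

Laplace-transform each side.
The derivative rules (L{y''} = s^2 Y - s·y(0) - y'(0) and L{y'} = sY - y(0), with y(0) = -3, y'(0) = -4) turn the left side into (s^2 - 6*s - 4)Y - (-3*s + 14).
The right side is L{t} = s^(-2).
So (s^2 - 6*s - 4)Y = s^(-2) + (-3*s + 14).
Solve for Y(s) and write it as one ratio of polynomials.

Y(s) = (-3*s^3 + 14*s^2 + 1)/(s^4 - 6*s^3 - 4*s^2)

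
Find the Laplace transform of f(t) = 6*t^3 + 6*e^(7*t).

The transform is linear, so treat each term independently.
(6)·[L{t^3} = 3!/s^4 = 6/s^4]; (6)·[L{e^(7t)} = 1/(s - 7)].

6/(s - 7) + 36/s^4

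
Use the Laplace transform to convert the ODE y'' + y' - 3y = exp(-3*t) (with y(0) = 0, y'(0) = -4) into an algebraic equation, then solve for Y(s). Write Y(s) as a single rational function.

Transform both sides with L{·}.
The derivative rules (L{y''} = s^2 Y - s·y(0) - y'(0) and L{y'} = sY - y(0), with y(0) = 0, y'(0) = -4) turn the left side into (s^2 + s - 3)Y - (-4).
The right side is L{exp(-3*t)} = 1/(s + 3).
So (s^2 + s - 3)Y = 1/(s + 3) + (-4).
Divide through and combine into a single rational function.

Y(s) = (-4*s - 11)/(s^3 + 4*s^2 - 9)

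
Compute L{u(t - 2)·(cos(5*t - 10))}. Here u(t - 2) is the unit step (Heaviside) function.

By the second shifting theorem, L{u(t - c)·g(t - c)} = e^(-cs)·G(s) with c = 2 and G(s) = L{g(t)}.
L{cos(5t)} = s/(s^2 + 25).

s*exp(-2*s)/(s^2 + 25)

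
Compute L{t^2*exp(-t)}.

2/(s + 1)^3

L{e^(-t)} = 1/(s + 1).
Then apply L{t^2·g(t)} = (-1)^2 d^2/ds^2[G(s)] with G(s) = 1/(s + 1):
differentiating 2 times and applying the sign gives 2/(s + 1)^3.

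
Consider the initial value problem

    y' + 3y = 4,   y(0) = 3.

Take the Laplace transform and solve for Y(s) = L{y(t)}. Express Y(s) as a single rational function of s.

Y(s) = (3*s + 4)/(s^2 + 3*s)

Laplace-transform each side.
With L{y'} = sY - y(0) = sY - 3: the LHS transforms to (s + 3)Y - (3).
The right side is L{4} = 4/s.
So (s + 3)Y = 4/s + (3).
Divide through and combine into a single rational function.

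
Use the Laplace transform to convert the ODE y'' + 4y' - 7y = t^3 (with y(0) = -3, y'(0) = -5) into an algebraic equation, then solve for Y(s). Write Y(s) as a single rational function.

Transform both sides with L{·}.
With L{y''} = s^2 Y - s·y(0) - y'(0) and L{y'} = sY - y(0), with y(0) = -3, y'(0) = -5: the LHS transforms to (s^2 + 4*s - 7)Y - (-3*s - 17).
The right side is L{t^3} = 6/s^4.
So (s^2 + 4*s - 7)Y = 6/s^4 + (-3*s - 17).
Isolate Y and clear denominators.

Y(s) = (-3*s^5 - 17*s^4 + 6)/(s^6 + 4*s^5 - 7*s^4)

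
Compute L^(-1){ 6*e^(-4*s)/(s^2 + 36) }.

Heaviside(t - 4)*(sin(6*t - 24))

The factor e^(-4s) signals a time shift by c = 4 (second shifting theorem).
L{sin(6t)} = 6/(s^2 + 36), so L^-1{6/(s^2 + 36)} = sin(6*t).
Hence the inverse is u(t - 4) times that function evaluated at t - 4.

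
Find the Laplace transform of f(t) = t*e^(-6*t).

L{t} = 1!/s^2 = 1/s^2.
By the first shifting theorem, multiplying by e^(-6t) replaces s with s + 6.

(s + 6)^(-2)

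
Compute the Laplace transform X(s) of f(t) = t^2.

L{t^2} = 2!/s^3 = 2/s^3.

X(s) = 2/s^3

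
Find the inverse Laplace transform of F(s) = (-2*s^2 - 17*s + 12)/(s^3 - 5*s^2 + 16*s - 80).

-3*exp(5*t) - 3*sin(4*t) + cos(4*t)

Factor the denominator: s^3 - 5*s^2 + 16*s - 80 = (s - 5)*(s^2 + 16).
Partial fraction decomposition gives [-3/(s - 5)] + [s/(s^2 + 16)] + [-12/(s^2 + 16)].
Invert each term: -3/(s - 5) ↔ -3e^(5t); 1·s/(s^2 + 16) ↔ cos(4t); -3·4/(s^2 + 16) ↔ -3sin(4t).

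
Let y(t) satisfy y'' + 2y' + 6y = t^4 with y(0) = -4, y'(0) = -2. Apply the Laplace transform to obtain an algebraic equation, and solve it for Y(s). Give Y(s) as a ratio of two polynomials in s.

Y(s) = (-4*s^6 - 10*s^5 + 24)/(s^7 + 2*s^6 + 6*s^5)

Take the Laplace transform of both sides.
The derivative rules (L{y''} = s^2 Y - s·y(0) - y'(0) and L{y'} = sY - y(0), with y(0) = -4, y'(0) = -2) turn the left side into (s^2 + 2*s + 6)Y - (-4*s - 10).
The right side is L{t^4} = 24/s^5.
So (s^2 + 2*s + 6)Y = 24/s^5 + (-4*s - 10).
Isolate Y and clear denominators.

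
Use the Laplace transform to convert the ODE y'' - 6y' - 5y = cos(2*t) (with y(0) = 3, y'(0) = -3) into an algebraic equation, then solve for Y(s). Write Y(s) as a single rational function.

Y(s) = (3*s^3 - 21*s^2 + 13*s - 84)/(s^4 - 6*s^3 - s^2 - 24*s - 20)

Laplace-transform each side.
With L{y''} = s^2 Y - s·y(0) - y'(0) and L{y'} = sY - y(0), with y(0) = 3, y'(0) = -3: the LHS transforms to (s^2 - 6*s - 5)Y - (3*s - 21).
The right side is L{cos(2*t)} = s/(s^2 + 4).
So (s^2 - 6*s - 5)Y = s/(s^2 + 4) + (3*s - 21).
Divide through and combine into a single rational function.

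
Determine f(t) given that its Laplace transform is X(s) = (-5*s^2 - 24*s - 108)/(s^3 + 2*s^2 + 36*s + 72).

Factor the denominator: s^3 + 2*s^2 + 36*s + 72 = (s + 2)*(s^2 + 36).
Partial fraction decomposition gives [-2/(s + 2)] + [-3*s/(s^2 + 36)] + [-18/(s^2 + 36)].
Invert each term: -2/(s + 2) ↔ -2e^(-2t); -3·s/(s^2 + 36) ↔ -3cos(6t); -3·6/(s^2 + 36) ↔ -3sin(6t).

f(t) = -3*sin(6*t) - 3*cos(6*t) - 2*exp(-2*t)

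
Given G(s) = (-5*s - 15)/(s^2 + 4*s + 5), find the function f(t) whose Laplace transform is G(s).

f(t) = -5*exp(-2*t)*sin(t) - 5*exp(-2*t)*cos(t)

Complete the square in the denominator: s^2 + 4*s + 5 = (s + 2)^2 + 1^2.
Split the numerator to match: -5*s - 15 = -5·(s + 2) - 5·1.
Invert each term: -5·(s + 2)/((s + 2)^2 + 1) ↔ -5e^(-2t)cos(t); -5·1/((s + 2)^2 + 1) ↔ -5e^(-2t)sin(t).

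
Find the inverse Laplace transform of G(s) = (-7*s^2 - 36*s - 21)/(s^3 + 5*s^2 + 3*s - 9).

-6*t*exp(-3*t) - 4*exp(t) - 3*exp(-3*t)

Factor the denominator: s^3 + 5*s^2 + 3*s - 9 = (s - 1)*(s + 3)^2.
Partial fraction decomposition gives [-3/(s + 3)] + [-6/(s + 3)^2] + [-4/(s - 1)].
Invert each term: -3/(s + 3) ↔ -3e^(-3t); -6/(s + 3)^2 ↔ -6t·e^(-3t); -4/(s - 1) ↔ -4e^(t).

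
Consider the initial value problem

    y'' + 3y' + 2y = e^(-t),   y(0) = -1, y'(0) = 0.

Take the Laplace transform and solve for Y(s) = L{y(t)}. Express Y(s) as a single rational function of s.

Y(s) = (-s^2 - 4*s - 2)/(s^3 + 4*s^2 + 5*s + 2)

Laplace-transform each side.
With L{y''} = s^2 Y - s·y(0) - y'(0) and L{y'} = sY - y(0), with y(0) = -1, y'(0) = 0: the LHS transforms to (s^2 + 3*s + 2)Y - (-s - 3).
The right side is L{e^(-t)} = 1/(s + 1).
So (s^2 + 3*s + 2)Y = 1/(s + 1) + (-s - 3).
Solve for Y(s) and write it as one ratio of polynomials.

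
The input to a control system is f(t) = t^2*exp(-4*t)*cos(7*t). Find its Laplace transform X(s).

L{cos(7t)} = s/(s^2 + 49).
Multiplying by e^(-4t) shifts s → s + 4, so L{exp(-4*t)*cos(7*t)} = (s + 4)/((s + 4)^2 + 49).
Then apply L{t^2·g(t)} = (-1)^2 d^2/ds^2[G(s)] with G(s) = (s + 4)/((s + 4)^2 + 49):
differentiating 2 times and applying the sign gives 2*(s + 4)*(s^2 + 8*s - 131)/(s^2 + 8*s + 65)^3.

X(s) = 2*(s + 4)*(s^2 + 8*s - 131)/(s^2 + 8*s + 65)^3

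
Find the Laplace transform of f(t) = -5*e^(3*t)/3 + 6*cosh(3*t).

Apply the Laplace transform termwise.
(-5/3)·[L{e^(3t)} = 1/(s - 3)]; (6)·[L{cosh(3t)} = s/(s^2 - 9)].

6*s/(s^2 - 9) - 5/(3*(s - 3))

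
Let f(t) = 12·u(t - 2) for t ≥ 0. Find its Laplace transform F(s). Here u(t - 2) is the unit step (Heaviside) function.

F(s) = 12*exp(-2*s)/s

By the second shifting theorem, L{u(t - c)·g(t - c)} = e^(-cs)·G(s) with c = 2 and G(s) = L{g(t)}.
L{12} = 12/s.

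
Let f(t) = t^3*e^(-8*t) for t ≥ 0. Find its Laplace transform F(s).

L{t^3} = 3!/s^4 = 6/s^4.
By the first shifting theorem, multiplying by e^(-8t) replaces s with s + 8.

F(s) = 6/(s + 8)^4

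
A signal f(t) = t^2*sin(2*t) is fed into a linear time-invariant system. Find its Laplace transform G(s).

L{sin(2t)} = 2/(s^2 + 4).
Then apply L{t^2·g(t)} = (-1)^2 d^2/ds^2[H(s)] with H(s) = 2/(s^2 + 4):
differentiating 2 times and applying the sign gives 4*(3*s^2 - 4)/(s^2 + 4)^3.

G(s) = 4*(3*s^2 - 4)/(s^2 + 4)^3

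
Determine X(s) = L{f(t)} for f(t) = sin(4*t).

L{sin(4t)} = 4/(s^2 + 16).

X(s) = 4/(s^2 + 16)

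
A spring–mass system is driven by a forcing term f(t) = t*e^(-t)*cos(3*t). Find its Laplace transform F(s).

L{cos(3t)} = s/(s^2 + 9).
Multiplying by e^(-t) shifts s → s + 1, so L{e^(-t)*cos(3*t)} = (s + 1)/((s + 1)^2 + 9).
Then apply L{t·g(t)} = -d/ds[G(s)] with G(s) = (s + 1)/((s + 1)^2 + 9):
differentiating 1 time and applying the sign gives (s - 2)*(s + 4)/(s^2 + 2*s + 10)^2.

F(s) = (s - 2)*(s + 4)/(s^2 + 2*s + 10)^2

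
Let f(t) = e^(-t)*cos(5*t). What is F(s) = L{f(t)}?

L{cos(5t)} = s/(s^2 + 25).
By the first shifting theorem, multiplying by e^(-t) replaces s with s + 1.

F(s) = (s + 1)/((s + 1)^2 + 25)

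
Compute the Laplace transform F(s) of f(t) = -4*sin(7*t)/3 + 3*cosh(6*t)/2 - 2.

Apply the Laplace transform termwise.
(-4/3)·[L{sin(7t)} = 7/(s^2 + 49)]; (3/2)·[L{cosh(6t)} = s/(s^2 - 36)]; L{-2} = -2/s.

F(s) = 3*s/(2*(s^2 - 36)) - 28/(3*(s^2 + 49)) - 2/s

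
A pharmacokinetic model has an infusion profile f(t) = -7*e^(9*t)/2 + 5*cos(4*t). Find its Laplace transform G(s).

G(s) = 5*s/(s^2 + 16) - 7/(2*(s - 9))

The transform is linear, so treat each term independently.
(5)·[L{cos(4t)} = s/(s^2 + 16)]; (-7/2)·[L{e^(9t)} = 1/(s - 9)].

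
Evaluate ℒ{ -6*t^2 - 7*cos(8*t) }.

-7*s/(s^2 + 64) - 12/s^3

The transform is linear, so treat each term independently.
(-7)·[L{cos(8t)} = s/(s^2 + 64)]; (-6)·[L{t^2} = 2!/s^3 = 2/s^3].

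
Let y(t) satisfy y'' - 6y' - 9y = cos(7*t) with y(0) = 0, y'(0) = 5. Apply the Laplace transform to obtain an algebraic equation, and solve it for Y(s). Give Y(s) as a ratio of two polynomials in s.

Y(s) = (5*s^2 + s + 245)/(s^4 - 6*s^3 + 40*s^2 - 294*s - 441)

Take the Laplace transform of both sides.
The derivative rules (L{y''} = s^2 Y - s·y(0) - y'(0) and L{y'} = sY - y(0), with y(0) = 0, y'(0) = 5) turn the left side into (s^2 - 6*s - 9)Y - (5).
The right side is L{cos(7*t)} = s/(s^2 + 49).
So (s^2 - 6*s - 9)Y = s/(s^2 + 49) + (5).
Isolate Y and clear denominators.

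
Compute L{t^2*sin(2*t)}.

L{sin(2t)} = 2/(s^2 + 4).
Then apply L{t^2·g(t)} = (-1)^2 d^2/ds^2[H(s)] with H(s) = 2/(s^2 + 4):
differentiating 2 times and applying the sign gives 4*(3*s^2 - 4)/(s^2 + 4)^3.

4*(3*s^2 - 4)/(s^2 + 4)^3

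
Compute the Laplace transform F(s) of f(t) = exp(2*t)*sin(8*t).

L{sin(8t)} = 8/(s^2 + 64).
By the first shifting theorem, multiplying by e^(2t) replaces s with s - 2.

F(s) = 8/((s - 2)^2 + 64)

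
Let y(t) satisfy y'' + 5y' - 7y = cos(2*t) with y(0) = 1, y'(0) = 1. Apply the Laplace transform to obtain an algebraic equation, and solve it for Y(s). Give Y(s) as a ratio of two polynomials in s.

Transform both sides with L{·}.
Using L{y''} = s^2 Y - s·y(0) - y'(0) and L{y'} = sY - y(0), with y(0) = 1, y'(0) = 1, the left side becomes (s^2 + 5*s - 7)Y - (s + 6).
The right side is L{cos(2*t)} = s/(s^2 + 4).
So (s^2 + 5*s - 7)Y = s/(s^2 + 4) + (s + 6).
Solve for Y(s) and write it as one ratio of polynomials.

Y(s) = (s^3 + 6*s^2 + 5*s + 24)/(s^4 + 5*s^3 - 3*s^2 + 20*s - 28)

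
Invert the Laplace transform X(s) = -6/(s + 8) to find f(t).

f(t) = -6*exp(-8*t)

Since L{e^(-8t)} = 1/(s + 8), the inverse is e^(-8*t), scaled by -6.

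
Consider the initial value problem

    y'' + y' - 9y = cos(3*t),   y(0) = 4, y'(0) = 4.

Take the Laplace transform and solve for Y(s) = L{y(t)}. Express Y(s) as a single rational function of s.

Take the Laplace transform of both sides.
With L{y''} = s^2 Y - s·y(0) - y'(0) and L{y'} = sY - y(0), with y(0) = 4, y'(0) = 4: the LHS transforms to (s^2 + s - 9)Y - (4*s + 8).
The right side is L{cos(3*t)} = s/(s^2 + 9).
So (s^2 + s - 9)Y = s/(s^2 + 9) + (4*s + 8).
Divide through and combine into a single rational function.

Y(s) = (4*s^3 + 8*s^2 + 37*s + 72)/(s^4 + s^3 + 9*s - 81)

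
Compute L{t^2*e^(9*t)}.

L{e^(9t)} = 1/(s - 9).
Then apply L{t^2·g(t)} = (-1)^2 d^2/ds^2[H(s)] with H(s) = 1/(s - 9):
differentiating 2 times and applying the sign gives 2/(s - 9)^3.

2/(s - 9)^3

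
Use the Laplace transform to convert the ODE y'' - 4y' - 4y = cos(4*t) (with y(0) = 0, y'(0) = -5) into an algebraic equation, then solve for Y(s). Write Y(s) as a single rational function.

Transform both sides with L{·}.
The derivative rules (L{y''} = s^2 Y - s·y(0) - y'(0) and L{y'} = sY - y(0), with y(0) = 0, y'(0) = -5) turn the left side into (s^2 - 4*s - 4)Y - (-5).
The right side is L{cos(4*t)} = s/(s^2 + 16).
So (s^2 - 4*s - 4)Y = s/(s^2 + 16) + (-5).
Solve for Y(s) and write it as one ratio of polynomials.

Y(s) = (-5*s^2 + s - 80)/(s^4 - 4*s^3 + 12*s^2 - 64*s - 64)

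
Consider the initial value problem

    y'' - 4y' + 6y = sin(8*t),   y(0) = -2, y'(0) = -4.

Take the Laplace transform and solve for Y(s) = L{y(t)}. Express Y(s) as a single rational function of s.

Y(s) = (-2*s^3 + 4*s^2 - 128*s + 264)/(s^4 - 4*s^3 + 70*s^2 - 256*s + 384)

Transform both sides with L{·}.
Using L{y''} = s^2 Y - s·y(0) - y'(0) and L{y'} = sY - y(0), with y(0) = -2, y'(0) = -4, the left side becomes (s^2 - 4*s + 6)Y - (-2*s + 4).
The right side is L{sin(8*t)} = 8/(s^2 + 64).
So (s^2 - 4*s + 6)Y = 8/(s^2 + 64) + (-2*s + 4).
Solve for Y(s) and write it as one ratio of polynomials.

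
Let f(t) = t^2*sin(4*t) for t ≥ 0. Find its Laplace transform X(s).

X(s) = 8*(3*s^2 - 16)/(s^2 + 16)^3

L{sin(4t)} = 4/(s^2 + 16).
Then apply L{t^2·g(t)} = (-1)^2 d^2/ds^2[G(s)] with G(s) = 4/(s^2 + 16):
differentiating 2 times and applying the sign gives 8*(3*s^2 - 16)/(s^2 + 16)^3.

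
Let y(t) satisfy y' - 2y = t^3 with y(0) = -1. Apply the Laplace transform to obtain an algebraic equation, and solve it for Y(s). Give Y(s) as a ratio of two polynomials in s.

Transform both sides with L{·}.
With L{y'} = sY - y(0) = sY - (-1): the LHS transforms to (s - 2)Y - (-1).
The right side is L{t^3} = 6/s^4.
So (s - 2)Y = 6/s^4 + (-1).
Solve for Y(s) and write it as one ratio of polynomials.

Y(s) = (-s^4 + 6)/(s^5 - 2*s^4)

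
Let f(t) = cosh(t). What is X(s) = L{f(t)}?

L{cosh(t)} = s/(s^2 - 1).

X(s) = s/(s^2 - 1)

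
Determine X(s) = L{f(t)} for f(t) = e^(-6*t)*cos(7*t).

X(s) = (s + 6)/((s + 6)^2 + 49)

L{cos(7t)} = s/(s^2 + 49).
By the first shifting theorem, multiplying by e^(-6t) replaces s with s + 6.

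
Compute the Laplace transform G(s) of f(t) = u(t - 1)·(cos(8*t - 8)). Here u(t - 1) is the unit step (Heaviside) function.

G(s) = s*exp(-s)/(s^2 + 64)

By the second shifting theorem, L{u(t - c)·g(t - c)} = e^(-cs)·H(s) with c = 1 and H(s) = L{g(t)}.
L{cos(8t)} = s/(s^2 + 64).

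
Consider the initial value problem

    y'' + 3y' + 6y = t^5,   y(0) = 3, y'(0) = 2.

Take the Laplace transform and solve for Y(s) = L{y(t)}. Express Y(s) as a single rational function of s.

Y(s) = (3*s^7 + 11*s^6 + 120)/(s^8 + 3*s^7 + 6*s^6)

Transform both sides with L{·}.
With L{y''} = s^2 Y - s·y(0) - y'(0) and L{y'} = sY - y(0), with y(0) = 3, y'(0) = 2: the LHS transforms to (s^2 + 3*s + 6)Y - (3*s + 11).
The right side is L{t^5} = 120/s^6.
So (s^2 + 3*s + 6)Y = 120/s^6 + (3*s + 11).
Solve for Y(s) and write it as one ratio of polynomials.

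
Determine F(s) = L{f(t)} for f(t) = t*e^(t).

F(s) = (s - 1)^(-2)

L{t} = 1!/s^2 = 1/s^2.
By the first shifting theorem, multiplying by e^(t) replaces s with s - 1.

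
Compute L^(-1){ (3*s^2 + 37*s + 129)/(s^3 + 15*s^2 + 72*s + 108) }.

-5*t*exp(-6*t) + 5*exp(-3*t) - 2*exp(-6*t)

Factor the denominator: s^3 + 15*s^2 + 72*s + 108 = (s + 3)*(s + 6)^2.
Partial fraction decomposition gives [-2/(s + 6)] + [-5/(s + 6)^2] + [5/(s + 3)].
Invert each term: -2/(s + 6) ↔ -2e^(-6t); -5/(s + 6)^2 ↔ -5t·e^(-6t); 5/(s + 3) ↔ 5e^(-3t).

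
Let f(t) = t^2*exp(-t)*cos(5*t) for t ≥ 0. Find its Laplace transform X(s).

X(s) = 2*(s + 1)*(s^2 + 2*s - 74)/(s^2 + 2*s + 26)^3

L{cos(5t)} = s/(s^2 + 25).
Multiplying by e^(-t) shifts s → s + 1, so L{exp(-t)*cos(5*t)} = (s + 1)/((s + 1)^2 + 25).
Then apply L{t^2·g(t)} = (-1)^2 d^2/ds^2[G(s)] with G(s) = (s + 1)/((s + 1)^2 + 25):
differentiating 2 times and applying the sign gives 2*(s + 1)*(s^2 + 2*s - 74)/(s^2 + 2*s + 26)^3.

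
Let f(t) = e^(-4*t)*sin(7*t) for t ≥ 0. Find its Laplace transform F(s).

L{sin(7t)} = 7/(s^2 + 49).
By the first shifting theorem, multiplying by e^(-4t) replaces s with s + 4.

F(s) = 7/((s + 4)^2 + 49)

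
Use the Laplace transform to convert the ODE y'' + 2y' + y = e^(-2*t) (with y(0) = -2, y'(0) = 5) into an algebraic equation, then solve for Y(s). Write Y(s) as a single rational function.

Laplace-transform each side.
Using L{y''} = s^2 Y - s·y(0) - y'(0) and L{y'} = sY - y(0), with y(0) = -2, y'(0) = 5, the left side becomes (s^2 + 2*s + 1)Y - (-2*s + 1).
The right side is L{e^(-2*t)} = 1/(s + 2).
So (s^2 + 2*s + 1)Y = 1/(s + 2) + (-2*s + 1).
Isolate Y and clear denominators.

Y(s) = (-2*s^2 - 3*s + 3)/(s^3 + 4*s^2 + 5*s + 2)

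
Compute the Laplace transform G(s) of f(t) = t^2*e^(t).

L{t^2} = 2!/s^3 = 2/s^3.
By the first shifting theorem, multiplying by e^(t) replaces s with s - 1.

G(s) = 2/(s - 1)^3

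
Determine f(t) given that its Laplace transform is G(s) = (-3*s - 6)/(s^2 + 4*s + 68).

f(t) = -3*exp(-2*t)*cos(8*t)

Rewrite the denominator: s^2 + 4*s + 68 = (s + 2)^2 + 64.
The form in (s + 2) signals a first-shifting-theorem factor e^(-2t).
Since L{cos(8t)} = s/(s^2 + 64), the inverse is e^(-2*t)*cos(8*t), scaled by -3.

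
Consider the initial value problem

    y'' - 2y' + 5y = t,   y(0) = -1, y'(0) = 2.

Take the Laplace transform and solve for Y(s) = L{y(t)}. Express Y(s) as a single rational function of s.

Y(s) = (-s^3 + 4*s^2 + 1)/(s^4 - 2*s^3 + 5*s^2)

Apply the Laplace transform to the equation.
The derivative rules (L{y''} = s^2 Y - s·y(0) - y'(0) and L{y'} = sY - y(0), with y(0) = -1, y'(0) = 2) turn the left side into (s^2 - 2*s + 5)Y - (-s + 4).
The right side is L{t} = s^(-2).
So (s^2 - 2*s + 5)Y = s^(-2) + (-s + 4).
Divide through and combine into a single rational function.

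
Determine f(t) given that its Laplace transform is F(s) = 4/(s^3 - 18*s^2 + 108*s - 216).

f(t) = 2*t^2*exp(6*t)

Rewrite the denominator: s^3 - 18*s^2 + 108*s - 216 = (s - 6)^3.
The form in (s - 6) signals a first-shifting-theorem factor e^(6t).
Since L{t^2} = 2!/s^3 = 2/s^3, the inverse is t^2*e^(6*t), scaled by 2.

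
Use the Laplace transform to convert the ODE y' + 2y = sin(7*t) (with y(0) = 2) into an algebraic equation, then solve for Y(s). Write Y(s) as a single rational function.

Y(s) = (2*s^2 + 105)/(s^3 + 2*s^2 + 49*s + 98)

Apply the Laplace transform to the equation.
The derivative rules (L{y'} = sY - y(0) = sY - 2) turn the left side into (s + 2)Y - (2).
The right side is L{sin(7*t)} = 7/(s^2 + 49).
So (s + 2)Y = 7/(s^2 + 49) + (2).
Solve for Y(s) and write it as one ratio of polynomials.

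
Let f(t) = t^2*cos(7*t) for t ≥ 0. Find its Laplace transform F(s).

F(s) = 2*s*(s^2 - 147)/(s^2 + 49)^3

L{cos(7t)} = s/(s^2 + 49).
Then apply L{t^2·g(t)} = (-1)^2 d^2/ds^2[G(s)] with G(s) = s/(s^2 + 49):
differentiating 2 times and applying the sign gives 2*s*(s^2 - 147)/(s^2 + 49)^3.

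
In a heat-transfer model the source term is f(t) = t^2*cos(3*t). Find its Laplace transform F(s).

L{cos(3t)} = s/(s^2 + 9).
Then apply L{t^2·g(t)} = (-1)^2 d^2/ds^2[G(s)] with G(s) = s/(s^2 + 9):
differentiating 2 times and applying the sign gives 2*s*(s^2 - 27)/(s^2 + 9)^3.

F(s) = 2*s*(s^2 - 27)/(s^2 + 9)^3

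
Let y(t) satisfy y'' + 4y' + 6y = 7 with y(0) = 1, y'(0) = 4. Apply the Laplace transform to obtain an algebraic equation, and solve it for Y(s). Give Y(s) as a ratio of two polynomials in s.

Transform both sides with L{·}.
Using L{y''} = s^2 Y - s·y(0) - y'(0) and L{y'} = sY - y(0), with y(0) = 1, y'(0) = 4, the left side becomes (s^2 + 4*s + 6)Y - (s + 8).
The right side is L{7} = 7/s.
So (s^2 + 4*s + 6)Y = 7/s + (s + 8).
Isolate Y and clear denominators.

Y(s) = (s^2 + 8*s + 7)/(s^3 + 4*s^2 + 6*s)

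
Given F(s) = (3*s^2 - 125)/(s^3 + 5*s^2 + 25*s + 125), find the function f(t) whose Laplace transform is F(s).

Factor the denominator: s^3 + 5*s^2 + 25*s + 125 = (s + 5)*(s^2 + 25).
Partial fraction decomposition gives [-1/(s + 5)] + [4*s/(s^2 + 25)] + [-20/(s^2 + 25)].
Invert each term: -1/(s + 5) ↔ -e^(-5t); 4·s/(s^2 + 25) ↔ 4cos(5t); -4·5/(s^2 + 25) ↔ -4sin(5t).

f(t) = -4*sin(5*t) + 4*cos(5*t) - exp(-5*t)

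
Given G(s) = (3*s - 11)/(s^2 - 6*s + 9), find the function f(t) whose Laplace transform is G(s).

f(t) = -2*t*exp(3*t) + 3*exp(3*t)

Factor the denominator: s^2 - 6*s + 9 = (s - 3)^2.
Partial fraction decomposition gives [3/(s - 3)] + [-2/(s - 3)^2].
Invert each term: 3/(s - 3) ↔ 3e^(3t); -2/(s - 3)^2 ↔ -2t·e^(3t).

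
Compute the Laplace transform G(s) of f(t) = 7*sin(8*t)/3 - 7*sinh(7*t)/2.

G(s) = 56/(3*(s^2 + 64)) - 49/(2*(s^2 - 49))

Apply the Laplace transform termwise.
(-7/2)·[L{sinh(7t)} = 7/(s^2 - 49)]; (7/3)·[L{sin(8t)} = 8/(s^2 + 64)].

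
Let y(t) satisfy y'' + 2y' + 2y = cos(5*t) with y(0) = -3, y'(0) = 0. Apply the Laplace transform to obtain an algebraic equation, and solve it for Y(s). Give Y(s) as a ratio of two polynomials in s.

Take the Laplace transform of both sides.
Using L{y''} = s^2 Y - s·y(0) - y'(0) and L{y'} = sY - y(0), with y(0) = -3, y'(0) = 0, the left side becomes (s^2 + 2*s + 2)Y - (-3*s - 6).
The right side is L{cos(5*t)} = s/(s^2 + 25).
So (s^2 + 2*s + 2)Y = s/(s^2 + 25) + (-3*s - 6).
Divide through and combine into a single rational function.

Y(s) = (-3*s^3 - 6*s^2 - 74*s - 150)/(s^4 + 2*s^3 + 27*s^2 + 50*s + 50)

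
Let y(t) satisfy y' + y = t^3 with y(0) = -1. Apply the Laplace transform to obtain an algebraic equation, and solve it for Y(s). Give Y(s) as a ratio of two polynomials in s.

Y(s) = (-s^4 + 6)/(s^5 + s^4)

Transform both sides with L{·}.
With L{y'} = sY - y(0) = sY - (-1): the LHS transforms to (s + 1)Y - (-1).
The right side is L{t^3} = 6/s^4.
So (s + 1)Y = 6/s^4 + (-1).
Solve for Y(s) and write it as one ratio of polynomials.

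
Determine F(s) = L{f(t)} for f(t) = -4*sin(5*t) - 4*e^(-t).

The transform is linear, so treat each term independently.
(-4)·[L{e^(-t)} = 1/(s + 1)]; (-4)·[L{sin(5t)} = 5/(s^2 + 25)].

F(s) = -20/(s^2 + 25) - 4/(s + 1)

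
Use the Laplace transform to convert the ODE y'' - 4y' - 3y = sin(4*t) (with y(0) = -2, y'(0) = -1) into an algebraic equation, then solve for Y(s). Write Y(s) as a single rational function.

Transform both sides with L{·}.
Using L{y''} = s^2 Y - s·y(0) - y'(0) and L{y'} = sY - y(0), with y(0) = -2, y'(0) = -1, the left side becomes (s^2 - 4*s - 3)Y - (-2*s + 7).
The right side is L{sin(4*t)} = 4/(s^2 + 16).
So (s^2 - 4*s - 3)Y = 4/(s^2 + 16) + (-2*s + 7).
Divide through and combine into a single rational function.

Y(s) = (-2*s^3 + 7*s^2 - 32*s + 116)/(s^4 - 4*s^3 + 13*s^2 - 64*s - 48)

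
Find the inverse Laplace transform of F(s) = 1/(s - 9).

exp(9*t)

Since L{e^(9t)} = 1/(s - 9), the inverse is e^(9*t).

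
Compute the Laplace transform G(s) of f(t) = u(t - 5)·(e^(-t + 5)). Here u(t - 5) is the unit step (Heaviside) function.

G(s) = exp(-5*s)/(s + 1)

By the second shifting theorem, L{u(t - c)·g(t - c)} = e^(-cs)·H(s) with c = 5 and H(s) = L{g(t)}.
L{e^(-t)} = 1/(s + 1).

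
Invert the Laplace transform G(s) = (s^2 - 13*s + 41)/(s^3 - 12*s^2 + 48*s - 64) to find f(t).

Factor the denominator: s^3 - 12*s^2 + 48*s - 64 = (s - 4)^3.
Partial fraction decomposition gives [1/(s - 4)] + [-5/(s - 4)^2] + [5/(s - 4)^3].
Invert each term: 1/(s - 4) ↔ e^(4t); -5/(s - 4)^2 ↔ -5t·e^(4t); 5/(s - 4)^3 ↔ (5/2)t^2·e^(4t).

f(t) = 5*t^2*exp(4*t)/2 - 5*t*exp(4*t) + exp(4*t)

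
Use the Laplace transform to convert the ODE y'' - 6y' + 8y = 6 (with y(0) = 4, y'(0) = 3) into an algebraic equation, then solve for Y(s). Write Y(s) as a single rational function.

Y(s) = (4*s^2 - 21*s + 6)/(s^3 - 6*s^2 + 8*s)

Transform both sides with L{·}.
The derivative rules (L{y''} = s^2 Y - s·y(0) - y'(0) and L{y'} = sY - y(0), with y(0) = 4, y'(0) = 3) turn the left side into (s^2 - 6*s + 8)Y - (4*s - 21).
The right side is L{6} = 6/s.
So (s^2 - 6*s + 8)Y = 6/s + (4*s - 21).
Divide through and combine into a single rational function.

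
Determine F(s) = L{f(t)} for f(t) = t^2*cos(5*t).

F(s) = 2*s*(s^2 - 75)/(s^2 + 25)^3

L{cos(5t)} = s/(s^2 + 25).
Then apply L{t^2·g(t)} = (-1)^2 d^2/ds^2[G(s)] with G(s) = s/(s^2 + 25):
differentiating 2 times and applying the sign gives 2*s*(s^2 - 75)/(s^2 + 25)^3.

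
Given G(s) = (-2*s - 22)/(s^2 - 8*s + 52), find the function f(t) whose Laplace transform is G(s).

Complete the square in the denominator: s^2 - 8*s + 52 = (s - 4)^2 + 6^2.
Split the numerator to match: -2*s - 22 = -2·(s - 4) - 5·6.
Invert each term: -2·(s - 4)/((s - 4)^2 + 36) ↔ -2e^(4t)cos(6t); -5·6/((s - 4)^2 + 36) ↔ -5e^(4t)sin(6t).

f(t) = -5*exp(4*t)*sin(6*t) - 2*exp(4*t)*cos(6*t)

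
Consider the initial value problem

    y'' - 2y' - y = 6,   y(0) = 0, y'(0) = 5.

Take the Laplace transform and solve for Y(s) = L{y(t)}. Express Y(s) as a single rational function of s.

Y(s) = (5*s + 6)/(s^3 - 2*s^2 - s)

Apply the Laplace transform to the equation.
With L{y''} = s^2 Y - s·y(0) - y'(0) and L{y'} = sY - y(0), with y(0) = 0, y'(0) = 5: the LHS transforms to (s^2 - 2*s - 1)Y - (5).
The right side is L{6} = 6/s.
So (s^2 - 2*s - 1)Y = 6/s + (5).
Divide through and combine into a single rational function.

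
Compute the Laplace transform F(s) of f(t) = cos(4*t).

F(s) = s/(s^2 + 16)

L{cos(4t)} = s/(s^2 + 16).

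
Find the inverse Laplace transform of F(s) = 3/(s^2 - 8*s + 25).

exp(4*t)*sin(3*t)

Rewrite the denominator: s^2 - 8*s + 25 = (s - 4)^2 + 9.
The form in (s - 4) signals a first-shifting-theorem factor e^(4t).
Since L{sin(3t)} = 3/(s^2 + 9), the inverse is e^(4*t)*sin(3*t).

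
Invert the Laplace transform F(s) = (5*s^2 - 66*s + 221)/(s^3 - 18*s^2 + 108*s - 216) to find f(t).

Factor the denominator: s^3 - 18*s^2 + 108*s - 216 = (s - 6)^3.
Partial fraction decomposition gives [5/(s - 6)] + [-6/(s - 6)^2] + [5/(s - 6)^3].
Invert each term: 5/(s - 6) ↔ 5e^(6t); -6/(s - 6)^2 ↔ -6t·e^(6t); 5/(s - 6)^3 ↔ (5/2)t^2·e^(6t).

f(t) = 5*t^2*exp(6*t)/2 - 6*t*exp(6*t) + 5*exp(6*t)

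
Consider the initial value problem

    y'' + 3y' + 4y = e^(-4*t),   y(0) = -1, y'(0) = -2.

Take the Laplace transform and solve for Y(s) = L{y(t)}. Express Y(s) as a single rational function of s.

Laplace-transform each side.
With L{y''} = s^2 Y - s·y(0) - y'(0) and L{y'} = sY - y(0), with y(0) = -1, y'(0) = -2: the LHS transforms to (s^2 + 3*s + 4)Y - (-s - 5).
The right side is L{e^(-4*t)} = 1/(s + 4).
So (s^2 + 3*s + 4)Y = 1/(s + 4) + (-s - 5).
Solve for Y(s) and write it as one ratio of polynomials.

Y(s) = (-s^2 - 9*s - 19)/(s^3 + 7*s^2 + 16*s + 16)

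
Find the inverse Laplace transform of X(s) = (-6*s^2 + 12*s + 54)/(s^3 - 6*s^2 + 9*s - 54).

Factor the denominator: s^3 - 6*s^2 + 9*s - 54 = (s - 6)*(s^2 + 9).
Partial fraction decomposition gives [-2/(s - 6)] + [-4*s/(s^2 + 9)] + [-12/(s^2 + 9)].
Invert each term: -2/(s - 6) ↔ -2e^(6t); -4·s/(s^2 + 9) ↔ -4cos(3t); -4·3/(s^2 + 9) ↔ -4sin(3t).

-2*exp(6*t) - 4*sin(3*t) - 4*cos(3*t)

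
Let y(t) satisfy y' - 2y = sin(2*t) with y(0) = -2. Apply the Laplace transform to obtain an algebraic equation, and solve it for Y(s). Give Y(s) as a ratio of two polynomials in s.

Laplace-transform each side.
The derivative rules (L{y'} = sY - y(0) = sY - (-2)) turn the left side into (s - 2)Y - (-2).
The right side is L{sin(2*t)} = 2/(s^2 + 4).
So (s - 2)Y = 2/(s^2 + 4) + (-2).
Solve for Y(s) and write it as one ratio of polynomials.

Y(s) = (-2*s^2 - 6)/(s^3 - 2*s^2 + 4*s - 8)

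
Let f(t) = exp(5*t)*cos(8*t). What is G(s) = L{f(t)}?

L{cos(8t)} = s/(s^2 + 64).
By the first shifting theorem, multiplying by e^(5t) replaces s with s - 5.

G(s) = (s - 5)/((s - 5)^2 + 64)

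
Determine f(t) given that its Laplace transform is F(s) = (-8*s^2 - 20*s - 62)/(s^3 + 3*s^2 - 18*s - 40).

f(t) = -5*exp(4*t) + 3*exp(-2*t) - 6*exp(-5*t)

Factor the denominator: s^3 + 3*s^2 - 18*s - 40 = (s - 4)*(s + 2)*(s + 5).
Partial fraction decomposition gives [-6/(s + 5)] + [3/(s + 2)] + [-5/(s - 4)].
Invert each term: -6/(s + 5) ↔ -6e^(-5t); 3/(s + 2) ↔ 3e^(-2t); -5/(s - 4) ↔ -5e^(4t).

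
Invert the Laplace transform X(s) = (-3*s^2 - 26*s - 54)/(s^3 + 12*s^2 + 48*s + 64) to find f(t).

Factor the denominator: s^3 + 12*s^2 + 48*s + 64 = (s + 4)^3.
Partial fraction decomposition gives [-3/(s + 4)] + [-2/(s + 4)^2] + [2/(s + 4)^3].
Invert each term: -3/(s + 4) ↔ -3e^(-4t); -2/(s + 4)^2 ↔ -2t·e^(-4t); 2/(s + 4)^3 ↔ (1)t^2·e^(-4t).

f(t) = t^2*exp(-4*t) - 2*t*exp(-4*t) - 3*exp(-4*t)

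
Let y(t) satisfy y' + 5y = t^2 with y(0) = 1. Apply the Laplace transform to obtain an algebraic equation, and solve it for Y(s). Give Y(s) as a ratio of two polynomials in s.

Y(s) = (s^3 + 2)/(s^4 + 5*s^3)

Apply the Laplace transform to the equation.
With L{y'} = sY - y(0) = sY - 1: the LHS transforms to (s + 5)Y - (1).
The right side is L{t^2} = 2/s^3.
So (s + 5)Y = 2/s^3 + (1).
Divide through and combine into a single rational function.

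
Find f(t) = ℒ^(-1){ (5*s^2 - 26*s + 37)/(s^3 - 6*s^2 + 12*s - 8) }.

f(t) = 5*t^2*exp(2*t)/2 - 6*t*exp(2*t) + 5*exp(2*t)

Factor the denominator: s^3 - 6*s^2 + 12*s - 8 = (s - 2)^3.
Partial fraction decomposition gives [5/(s - 2)] + [-6/(s - 2)^2] + [5/(s - 2)^3].
Invert each term: 5/(s - 2) ↔ 5e^(2t); -6/(s - 2)^2 ↔ -6t·e^(2t); 5/(s - 2)^3 ↔ (5/2)t^2·e^(2t).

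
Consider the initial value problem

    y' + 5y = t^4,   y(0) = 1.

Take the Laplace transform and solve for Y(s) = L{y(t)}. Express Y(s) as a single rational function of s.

Y(s) = (s^5 + 24)/(s^6 + 5*s^5)

Laplace-transform each side.
With L{y'} = sY - y(0) = sY - 1: the LHS transforms to (s + 5)Y - (1).
The right side is L{t^4} = 24/s^5.
So (s + 5)Y = 24/s^5 + (1).
Divide through and combine into a single rational function.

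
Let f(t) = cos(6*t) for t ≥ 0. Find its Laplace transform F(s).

L{cos(6t)} = s/(s^2 + 36).

F(s) = s/(s^2 + 36)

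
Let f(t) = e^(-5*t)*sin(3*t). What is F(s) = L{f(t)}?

F(s) = 3/((s + 5)^2 + 9)

L{sin(3t)} = 3/(s^2 + 9).
By the first shifting theorem, multiplying by e^(-5t) replaces s with s + 5.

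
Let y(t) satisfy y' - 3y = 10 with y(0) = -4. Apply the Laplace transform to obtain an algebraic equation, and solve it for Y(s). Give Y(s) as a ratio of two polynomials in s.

Transform both sides with L{·}.
With L{y'} = sY - y(0) = sY - (-4): the LHS transforms to (s - 3)Y - (-4).
The right side is L{10} = 10/s.
So (s - 3)Y = 10/s + (-4).
Solve for Y(s) and write it as one ratio of polynomials.

Y(s) = (-4*s + 10)/(s^2 - 3*s)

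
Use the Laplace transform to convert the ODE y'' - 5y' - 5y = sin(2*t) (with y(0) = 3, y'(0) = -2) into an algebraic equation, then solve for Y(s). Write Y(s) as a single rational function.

Laplace-transform each side.
The derivative rules (L{y''} = s^2 Y - s·y(0) - y'(0) and L{y'} = sY - y(0), with y(0) = 3, y'(0) = -2) turn the left side into (s^2 - 5*s - 5)Y - (3*s - 17).
The right side is L{sin(2*t)} = 2/(s^2 + 4).
So (s^2 - 5*s - 5)Y = 2/(s^2 + 4) + (3*s - 17).
Isolate Y and clear denominators.

Y(s) = (3*s^3 - 17*s^2 + 12*s - 66)/(s^4 - 5*s^3 - s^2 - 20*s - 20)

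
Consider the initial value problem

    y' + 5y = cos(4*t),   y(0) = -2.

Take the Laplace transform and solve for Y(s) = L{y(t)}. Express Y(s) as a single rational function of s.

Take the Laplace transform of both sides.
Using L{y'} = sY - y(0) = sY - (-2), the left side becomes (s + 5)Y - (-2).
The right side is L{cos(4*t)} = s/(s^2 + 16).
So (s + 5)Y = s/(s^2 + 16) + (-2).
Solve for Y(s) and write it as one ratio of polynomials.

Y(s) = (-2*s^2 + s - 32)/(s^3 + 5*s^2 + 16*s + 80)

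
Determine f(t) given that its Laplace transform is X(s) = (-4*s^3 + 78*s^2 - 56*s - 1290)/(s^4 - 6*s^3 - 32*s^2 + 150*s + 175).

Factor the denominator: s^4 - 6*s^3 - 32*s^2 + 150*s + 175 = (s - 7)*(s - 5)*(s + 1)*(s + 5).
Partial fraction decomposition gives [-3/(s + 5)] + [1/(s - 5)] + [4/(s - 7)] + [-6/(s + 1)].
Invert each term: -3/(s + 5) ↔ -3e^(-5t); 1/(s - 5) ↔ e^(5t); 4/(s - 7) ↔ 4e^(7t); -6/(s + 1) ↔ -6e^(-t).

f(t) = 4*exp(7*t) + exp(5*t) - 6*exp(-t) - 3*exp(-5*t)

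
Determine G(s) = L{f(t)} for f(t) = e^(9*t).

G(s) = 1/(s - 9)

L{e^(9t)} = 1/(s - 9).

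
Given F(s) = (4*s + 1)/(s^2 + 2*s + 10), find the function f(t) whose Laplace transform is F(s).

Complete the square in the denominator: s^2 + 2*s + 10 = (s + 1)^2 + 3^2.
Split the numerator to match: 4*s + 1 = 4·(s + 1) - 1·3.
Invert each term: 4·(s + 1)/((s + 1)^2 + 9) ↔ 4e^(-t)cos(3t); -1·3/((s + 1)^2 + 9) ↔ -e^(-t)sin(3t).

f(t) = -exp(-t)*sin(3*t) + 4*exp(-t)*cos(3*t)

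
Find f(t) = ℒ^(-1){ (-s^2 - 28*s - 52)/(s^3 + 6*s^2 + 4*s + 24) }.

Factor the denominator: s^3 + 6*s^2 + 4*s + 24 = (s + 6)*(s^2 + 4).
Partial fraction decomposition gives [2/(s + 6)] + [-3*s/(s^2 + 4)] + [-10/(s^2 + 4)].
Invert each term: 2/(s + 6) ↔ 2e^(-6t); -3·s/(s^2 + 4) ↔ -3cos(2t); -5·2/(s^2 + 4) ↔ -5sin(2t).

f(t) = -5*sin(2*t) - 3*cos(2*t) + 2*exp(-6*t)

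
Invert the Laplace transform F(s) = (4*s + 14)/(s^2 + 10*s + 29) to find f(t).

Complete the square in the denominator: s^2 + 10*s + 29 = (s + 5)^2 + 2^2.
Split the numerator to match: 4*s + 14 = 4·(s + 5) - 3·2.
Invert each term: 4·(s + 5)/((s + 5)^2 + 4) ↔ 4e^(-5t)cos(2t); -3·2/((s + 5)^2 + 4) ↔ -3e^(-5t)sin(2t).

f(t) = -3*exp(-5*t)*sin(2*t) + 4*exp(-5*t)*cos(2*t)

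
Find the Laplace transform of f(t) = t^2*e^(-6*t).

2/(s + 6)^3

L{e^(-6t)} = 1/(s + 6).
Then apply L{t^2·g(t)} = (-1)^2 d^2/ds^2[G(s)] with G(s) = 1/(s + 6):
differentiating 2 times and applying the sign gives 2/(s + 6)^3.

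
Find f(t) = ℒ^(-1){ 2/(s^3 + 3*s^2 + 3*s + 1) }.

f(t) = t^2*exp(-t)

Rewrite the denominator: s^3 + 3*s^2 + 3*s + 1 = (s + 1)^3.
The form in (s + 1) signals a first-shifting-theorem factor e^(-t).
Since L{t^2} = 2!/s^3 = 2/s^3, the inverse is t^2*e^(-t).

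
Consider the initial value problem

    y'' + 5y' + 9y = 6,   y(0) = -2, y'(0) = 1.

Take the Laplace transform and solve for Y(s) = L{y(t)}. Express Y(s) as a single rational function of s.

Y(s) = (-2*s^2 - 9*s + 6)/(s^3 + 5*s^2 + 9*s)

Transform both sides with L{·}.
With L{y''} = s^2 Y - s·y(0) - y'(0) and L{y'} = sY - y(0), with y(0) = -2, y'(0) = 1: the LHS transforms to (s^2 + 5*s + 9)Y - (-2*s - 9).
The right side is L{6} = 6/s.
So (s^2 + 5*s + 9)Y = 6/s + (-2*s - 9).
Divide through and combine into a single rational function.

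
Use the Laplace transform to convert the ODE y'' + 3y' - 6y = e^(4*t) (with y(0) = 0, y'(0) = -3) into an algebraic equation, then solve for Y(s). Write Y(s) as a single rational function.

Apply the Laplace transform to the equation.
With L{y''} = s^2 Y - s·y(0) - y'(0) and L{y'} = sY - y(0), with y(0) = 0, y'(0) = -3: the LHS transforms to (s^2 + 3*s - 6)Y - (-3).
The right side is L{e^(4*t)} = 1/(s - 4).
So (s^2 + 3*s - 6)Y = 1/(s - 4) + (-3).
Divide through and combine into a single rational function.

Y(s) = (-3*s + 13)/(s^3 - s^2 - 18*s + 24)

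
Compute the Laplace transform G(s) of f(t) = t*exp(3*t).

L{e^(3t)} = 1/(s - 3).
Then apply L{t·g(t)} = -d/ds[H(s)] with H(s) = 1/(s - 3):
differentiating 1 time and applying the sign gives (s - 3)^(-2).

G(s) = (s - 3)^(-2)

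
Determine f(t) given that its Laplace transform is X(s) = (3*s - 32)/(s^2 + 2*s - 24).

f(t) = -2*exp(4*t) + 5*exp(-6*t)

Factor the denominator: s^2 + 2*s - 24 = (s - 4)*(s + 6).
Partial fraction decomposition gives [-2/(s - 4)] + [5/(s + 6)].
Invert each term: -2/(s - 4) ↔ -2e^(4t); 5/(s + 6) ↔ 5e^(-6t).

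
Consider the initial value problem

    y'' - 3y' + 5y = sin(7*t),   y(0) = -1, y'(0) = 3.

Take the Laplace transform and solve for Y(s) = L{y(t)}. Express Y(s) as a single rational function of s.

Transform both sides with L{·}.
Using L{y''} = s^2 Y - s·y(0) - y'(0) and L{y'} = sY - y(0), with y(0) = -1, y'(0) = 3, the left side becomes (s^2 - 3*s + 5)Y - (-s + 6).
The right side is L{sin(7*t)} = 7/(s^2 + 49).
So (s^2 - 3*s + 5)Y = 7/(s^2 + 49) + (-s + 6).
Solve for Y(s) and write it as one ratio of polynomials.

Y(s) = (-s^3 + 6*s^2 - 49*s + 301)/(s^4 - 3*s^3 + 54*s^2 - 147*s + 245)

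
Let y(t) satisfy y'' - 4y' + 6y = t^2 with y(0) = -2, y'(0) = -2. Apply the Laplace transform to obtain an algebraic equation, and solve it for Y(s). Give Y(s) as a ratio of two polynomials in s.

Laplace-transform each side.
Using L{y''} = s^2 Y - s·y(0) - y'(0) and L{y'} = sY - y(0), with y(0) = -2, y'(0) = -2, the left side becomes (s^2 - 4*s + 6)Y - (-2*s + 6).
The right side is L{t^2} = 2/s^3.
So (s^2 - 4*s + 6)Y = 2/s^3 + (-2*s + 6).
Divide through and combine into a single rational function.

Y(s) = (-2*s^4 + 6*s^3 + 2)/(s^5 - 4*s^4 + 6*s^3)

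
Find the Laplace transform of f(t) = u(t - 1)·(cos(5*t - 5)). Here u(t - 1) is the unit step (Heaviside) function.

By the second shifting theorem, L{u(t - c)·g(t - c)} = e^(-cs)·G(s) with c = 1 and G(s) = L{g(t)}.
L{cos(5t)} = s/(s^2 + 25).

s*exp(-s)/(s^2 + 25)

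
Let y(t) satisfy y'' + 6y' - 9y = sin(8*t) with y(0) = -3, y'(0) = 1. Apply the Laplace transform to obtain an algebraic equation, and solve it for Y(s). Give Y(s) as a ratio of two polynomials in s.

Y(s) = (-3*s^3 - 17*s^2 - 192*s - 1080)/(s^4 + 6*s^3 + 55*s^2 + 384*s - 576)

Laplace-transform each side.
With L{y''} = s^2 Y - s·y(0) - y'(0) and L{y'} = sY - y(0), with y(0) = -3, y'(0) = 1: the LHS transforms to (s^2 + 6*s - 9)Y - (-3*s - 17).
The right side is L{sin(8*t)} = 8/(s^2 + 64).
So (s^2 + 6*s - 9)Y = 8/(s^2 + 64) + (-3*s - 17).
Isolate Y and clear denominators.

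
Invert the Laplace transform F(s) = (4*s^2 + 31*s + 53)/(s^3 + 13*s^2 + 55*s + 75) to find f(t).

f(t) = t*exp(-5*t) - exp(-3*t) + 5*exp(-5*t)

Factor the denominator: s^3 + 13*s^2 + 55*s + 75 = (s + 3)*(s + 5)^2.
Partial fraction decomposition gives [5/(s + 5)] + [(s + 5)^(-2)] + [-1/(s + 3)].
Invert each term: 5/(s + 5) ↔ 5e^(-5t); 1/(s + 5)^2 ↔ t·e^(-5t); -1/(s + 3) ↔ -e^(-3t).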